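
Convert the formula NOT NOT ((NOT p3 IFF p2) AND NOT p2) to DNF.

NOT NOT ((NOT p3 IFF p2) AND NOT p2)
⇔ NOT NOT ((NOT p3 IMPLIES p2) AND (p2 IMPLIES NOT p3) AND NOT p2)   — eliminate IFF
⇔ NOT NOT ((NOT NOT p3 OR p2) AND (p2 IMPLIES NOT p3) AND NOT p2)   — eliminate IMPLIES
⇔ NOT NOT ((NOT NOT p3 OR p2) AND (NOT p2 OR NOT p3) AND NOT p2)   — eliminate IMPLIES
⇔ (NOT NOT p3 OR p2) AND (NOT p2 OR NOT p3) AND NOT p2   — double negation
⇔ (p3 OR p2) AND (NOT p2 OR NOT p3) AND NOT p2   — double negation
⇔ (p3 AND NOT p2 AND NOT p2) OR (p3 AND NOT p3 AND NOT p2) OR (p2 AND NOT p2 AND NOT p2) OR (p2 AND NOT p3 AND NOT p2)   — distribute AND over OR
⇔ p3 AND NOT p2   — simplify

p3 AND NOT p2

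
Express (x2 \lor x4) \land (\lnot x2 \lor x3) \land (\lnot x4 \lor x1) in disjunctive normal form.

(x2 \land x3 \land \lnot x4) \lor (x2 \land x3 \land x1) \lor (x4 \land \lnot x2 \land x1) \lor (x4 \land x3 \land x1)

(x2 \lor x4) \land (\lnot x2 \lor x3) \land (\lnot x4 \lor x1)
= (x2 \land \lnot x2 \land \lnot x4) \lor (x2 \land \lnot x2 \land x1) \lor (x2 \land x3 \land \lnot x4) \lor (x2 \land x3 \land x1) \lor (x4 \land \lnot x2 \land \lnot x4) \lor (x4 \land \lnot x2 \land x1) \lor (x4 \land x3 \land \lnot x4) \lor (x4 \land x3 \land x1)   (distribute \land over \lor)
= (x2 \land x3 \land \lnot x4) \lor (x2 \land x3 \land x1) \lor (x4 \land \lnot x2 \land x1) \lor (x4 \land x3 \land x1)   (simplify)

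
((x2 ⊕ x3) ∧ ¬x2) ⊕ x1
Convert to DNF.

(¬x2 ∧ x3 ∧ ¬x1) ∨ (¬x2 ∧ ¬x3 ∧ x1) ∨ (x2 ∧ x1)

((x2 ⊕ x3) ∧ ¬x2) ⊕ x1
≡ ((x2 ⊕ x3) ∧ ¬x2 ∧ ¬x1) ∨ (¬((x2 ⊕ x3) ∧ ¬x2) ∧ x1)   [expand ⊕]
≡ (((x2 ∧ ¬x3) ∨ (¬x2 ∧ x3)) ∧ ¬x2 ∧ ¬x1) ∨ (¬((x2 ⊕ x3) ∧ ¬x2) ∧ x1)   [expand ⊕]
≡ (((x2 ∧ ¬x3) ∨ (¬x2 ∧ x3)) ∧ ¬x2 ∧ ¬x1) ∨ (¬(((x2 ∧ ¬x3) ∨ (¬x2 ∧ x3)) ∧ ¬x2) ∧ x1)   [expand ⊕]
≡ (((x2 ∧ ¬x3) ∨ (¬x2 ∧ x3)) ∧ ¬x2 ∧ ¬x1) ∨ ((¬((x2 ∧ ¬x3) ∨ (¬x2 ∧ x3)) ∨ ¬¬x2) ∧ x1)   [De Morgan]
≡ (((x2 ∧ ¬x3) ∨ (¬x2 ∧ x3)) ∧ ¬x2 ∧ ¬x1) ∨ (((¬(x2 ∧ ¬x3) ∧ ¬(¬x2 ∧ x3)) ∨ ¬¬x2) ∧ x1)   [De Morgan]
≡ (((x2 ∧ ¬x3) ∨ (¬x2 ∧ x3)) ∧ ¬x2 ∧ ¬x1) ∨ ((((¬x2 ∨ ¬¬x3) ∧ ¬(¬x2 ∧ x3)) ∨ ¬¬x2) ∧ x1)   [De Morgan]
≡ (((x2 ∧ ¬x3) ∨ (¬x2 ∧ x3)) ∧ ¬x2 ∧ ¬x1) ∨ ((((¬x2 ∨ x3) ∧ ¬(¬x2 ∧ x3)) ∨ ¬¬x2) ∧ x1)   [double negation]
≡ (((x2 ∧ ¬x3) ∨ (¬x2 ∧ x3)) ∧ ¬x2 ∧ ¬x1) ∨ ((((¬x2 ∨ x3) ∧ (¬¬x2 ∨ ¬x3)) ∨ ¬¬x2) ∧ x1)   [De Morgan]
≡ (((x2 ∧ ¬x3) ∨ (¬x2 ∧ x3)) ∧ ¬x2 ∧ ¬x1) ∨ ((((¬x2 ∨ x3) ∧ (x2 ∨ ¬x3)) ∨ ¬¬x2) ∧ x1)   [double negation]
≡ (((x2 ∧ ¬x3) ∨ (¬x2 ∧ x3)) ∧ ¬x2 ∧ ¬x1) ∨ ((((¬x2 ∨ x3) ∧ (x2 ∨ ¬x3)) ∨ x2) ∧ x1)   [double negation]
≡ (x2 ∧ ¬x3 ∧ ¬x2 ∧ ¬x1) ∨ (¬x2 ∧ x3 ∧ ¬x2 ∧ ¬x1) ∨ (¬x2 ∧ x2 ∧ x1) ∨ (¬x2 ∧ ¬x3 ∧ x1) ∨ (x3 ∧ x2 ∧ x1) ∨ (x3 ∧ ¬x3 ∧ x1) ∨ (x2 ∧ x1)   [distribute ∧ over ∨]
≡ (¬x2 ∧ x3 ∧ ¬x1) ∨ (¬x2 ∧ ¬x3 ∧ x1) ∨ (x2 ∧ x1)   [simplify]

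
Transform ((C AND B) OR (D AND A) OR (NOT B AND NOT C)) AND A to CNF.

((C AND B) OR (D AND A) OR (NOT B AND NOT C)) AND A
⇔ (C OR D OR NOT B) AND (C OR D OR NOT C) AND (C OR A OR NOT B) AND (C OR A OR NOT C) AND (B OR D OR NOT B) AND (B OR D OR NOT C) AND (B OR A OR NOT B) AND (B OR A OR NOT C) AND A   (distribute OR over AND)
⇔ (C OR D OR NOT B) AND (B OR D OR NOT C) AND A   (simplify)

(C OR D OR NOT B) AND (B OR D OR NOT C) AND A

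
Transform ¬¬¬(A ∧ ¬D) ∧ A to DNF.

D ∧ A

¬¬¬(A ∧ ¬D) ∧ A
= ¬(A ∧ ¬D) ∧ A   — double negation
= (¬A ∨ ¬¬D) ∧ A   — De Morgan
= (¬A ∨ D) ∧ A   — double negation
= (¬A ∧ A) ∨ (D ∧ A)   — distribute ∧ over ∨
= D ∧ A   — simplify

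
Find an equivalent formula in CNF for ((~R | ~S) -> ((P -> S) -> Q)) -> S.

((~R | ~S) -> ((P -> S) -> Q)) -> S
⇔ ~((~R | ~S) -> ((P -> S) -> Q)) | S   — eliminate ->
⇔ ~(~(~R | ~S) | ((P -> S) -> Q)) | S   — eliminate ->
⇔ ~(~(~R | ~S) | ~(P -> S) | Q) | S   — eliminate ->
⇔ ~(~(~R | ~S) | ~(~P | S) | Q) | S   — eliminate ->
⇔ (~~(~R | ~S) & ~~(~P | S) & ~Q) | S   — De Morgan
⇔ ((~R | ~S) & ~~(~P | S) & ~Q) | S   — double negation
⇔ ((~R | ~S) & (~P | S) & ~Q) | S   — double negation
⇔ (~R | ~S | S) & (~P | S | S) & (~Q | S)   — distribute | over &
⇔ (~P | S) & (~Q | S)   — simplify

(~P | S) & (~Q | S)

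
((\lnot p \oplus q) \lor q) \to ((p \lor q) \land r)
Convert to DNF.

(p \land \lnot q) \lor (p \land r) \lor (q \land r)

((\lnot p \oplus q) \lor q) \to ((p \lor q) \land r)
⇔ \lnot ((\lnot p \oplus q) \lor q) \lor ((p \lor q) \land r)   (eliminate \to)
⇔ \lnot ((\lnot p \land \lnot q) \lor (\lnot \lnot p \land q) \lor q) \lor ((p \lor q) \land r)   (expand \oplus)
⇔ (\lnot (\lnot p \land \lnot q) \land \lnot (\lnot \lnot p \land q) \land \lnot q) \lor ((p \lor q) \land r)   (De Morgan)
⇔ ((\lnot \lnot p \lor \lnot \lnot q) \land \lnot (\lnot \lnot p \land q) \land \lnot q) \lor ((p \lor q) \land r)   (De Morgan)
⇔ ((p \lor \lnot \lnot q) \land \lnot (\lnot \lnot p \land q) \land \lnot q) \lor ((p \lor q) \land r)   (double negation)
⇔ ((p \lor q) \land \lnot (\lnot \lnot p \land q) \land \lnot q) \lor ((p \lor q) \land r)   (double negation)
⇔ ((p \lor q) \land (\lnot \lnot \lnot p \lor \lnot q) \land \lnot q) \lor ((p \lor q) \land r)   (De Morgan)
⇔ ((p \lor q) \land (\lnot p \lor \lnot q) \land \lnot q) \lor ((p \lor q) \land r)   (double negation)
⇔ (p \land \lnot p \land \lnot q) \lor (p \land \lnot q \land \lnot q) \lor (q \land \lnot p \land \lnot q) \lor (q \land \lnot q \land \lnot q) \lor (p \land r) \lor (q \land r)   (distribute \land over \lor)
⇔ (p \land \lnot q) \lor (p \land r) \lor (q \land r)   (simplify)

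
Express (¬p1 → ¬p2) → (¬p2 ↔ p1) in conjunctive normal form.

(¬p1 → ¬p2) → (¬p2 ↔ p1)
= ¬(¬p1 → ¬p2) ∨ (¬p2 ↔ p1)   [eliminate →]
= ¬(¬¬p1 ∨ ¬p2) ∨ (¬p2 ↔ p1)   [eliminate →]
= ¬(¬¬p1 ∨ ¬p2) ∨ ((¬p2 → p1) ∧ (p1 → ¬p2))   [eliminate ↔]
= ¬(¬¬p1 ∨ ¬p2) ∨ ((¬¬p2 ∨ p1) ∧ (p1 → ¬p2))   [eliminate →]
= ¬(¬¬p1 ∨ ¬p2) ∨ ((¬¬p2 ∨ p1) ∧ (¬p1 ∨ ¬p2))   [eliminate →]
= (¬¬¬p1 ∧ ¬¬p2) ∨ ((¬¬p2 ∨ p1) ∧ (¬p1 ∨ ¬p2))   [De Morgan]
= (¬p1 ∧ ¬¬p2) ∨ ((¬¬p2 ∨ p1) ∧ (¬p1 ∨ ¬p2))   [double negation]
= (¬p1 ∧ p2) ∨ ((¬¬p2 ∨ p1) ∧ (¬p1 ∨ ¬p2))   [double negation]
= (¬p1 ∧ p2) ∨ ((p2 ∨ p1) ∧ (¬p1 ∨ ¬p2))   [double negation]
= (¬p1 ∨ p2 ∨ p1) ∧ (¬p1 ∨ ¬p1 ∨ ¬p2) ∧ (p2 ∨ p2 ∨ p1) ∧ (p2 ∨ ¬p1 ∨ ¬p2)   [distribute ∨ over ∧]
= (¬p1 ∨ ¬p2) ∧ (p2 ∨ p1)   [simplify]

(¬p1 ∨ ¬p2) ∧ (p2 ∨ p1)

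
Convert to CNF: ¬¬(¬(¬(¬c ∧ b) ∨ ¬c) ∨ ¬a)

¬¬(¬(¬(¬c ∧ b) ∨ ¬c) ∨ ¬a)
⇔ ¬(¬(¬c ∧ b) ∨ ¬c) ∨ ¬a   — double negation
⇔ (¬¬(¬c ∧ b) ∧ ¬¬c) ∨ ¬a   — De Morgan
⇔ (¬c ∧ b ∧ ¬¬c) ∨ ¬a   — double negation
⇔ (¬c ∧ b ∧ c) ∨ ¬a   — double negation
⇔ (¬c ∨ ¬a) ∧ (b ∨ ¬a) ∧ (c ∨ ¬a)   — distribute ∨ over ∧

(¬c ∨ ¬a) ∧ (b ∨ ¬a) ∧ (c ∨ ¬a)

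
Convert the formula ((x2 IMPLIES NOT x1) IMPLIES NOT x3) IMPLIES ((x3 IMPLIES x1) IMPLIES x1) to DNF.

(NOT x2 AND x3) OR (NOT x1 AND x3) OR x1

((x2 IMPLIES NOT x1) IMPLIES NOT x3) IMPLIES ((x3 IMPLIES x1) IMPLIES x1)
≡ NOT ((x2 IMPLIES NOT x1) IMPLIES NOT x3) OR ((x3 IMPLIES x1) IMPLIES x1)   [eliminate IMPLIES]
≡ NOT (NOT (x2 IMPLIES NOT x1) OR NOT x3) OR ((x3 IMPLIES x1) IMPLIES x1)   [eliminate IMPLIES]
≡ NOT (NOT (NOT x2 OR NOT x1) OR NOT x3) OR ((x3 IMPLIES x1) IMPLIES x1)   [eliminate IMPLIES]
≡ NOT (NOT (NOT x2 OR NOT x1) OR NOT x3) OR NOT (x3 IMPLIES x1) OR x1   [eliminate IMPLIES]
≡ NOT (NOT (NOT x2 OR NOT x1) OR NOT x3) OR NOT (NOT x3 OR x1) OR x1   [eliminate IMPLIES]
≡ (NOT NOT (NOT x2 OR NOT x1) AND NOT NOT x3) OR NOT (NOT x3 OR x1) OR x1   [De Morgan]
≡ ((NOT x2 OR NOT x1) AND NOT NOT x3) OR NOT (NOT x3 OR x1) OR x1   [double negation]
≡ ((NOT x2 OR NOT x1) AND x3) OR NOT (NOT x3 OR x1) OR x1   [double negation]
≡ ((NOT x2 OR NOT x1) AND x3) OR (NOT NOT x3 AND NOT x1) OR x1   [De Morgan]
≡ ((NOT x2 OR NOT x1) AND x3) OR (x3 AND NOT x1) OR x1   [double negation]
≡ (NOT x2 AND x3) OR (NOT x1 AND x3) OR (x3 AND NOT x1) OR x1   [distribute AND over OR]
≡ (NOT x2 AND x3) OR (NOT x1 AND x3) OR x1   [simplify]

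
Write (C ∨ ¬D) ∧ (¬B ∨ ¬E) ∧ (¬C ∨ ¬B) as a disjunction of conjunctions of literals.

(C ∧ ¬B) ∨ (¬D ∧ ¬B) ∨ (¬D ∧ ¬E ∧ ¬C)

(C ∨ ¬D) ∧ (¬B ∨ ¬E) ∧ (¬C ∨ ¬B)
= (C ∧ ¬B ∧ ¬C) ∨ (C ∧ ¬B ∧ ¬B) ∨ (C ∧ ¬E ∧ ¬C) ∨ (C ∧ ¬E ∧ ¬B) ∨ (¬D ∧ ¬B ∧ ¬C) ∨ (¬D ∧ ¬B ∧ ¬B) ∨ (¬D ∧ ¬E ∧ ¬C) ∨ (¬D ∧ ¬E ∧ ¬B)   (distribute ∧ over ∨)
= (C ∧ ¬B) ∨ (¬D ∧ ¬B) ∨ (¬D ∧ ¬E ∧ ¬C)   (simplify)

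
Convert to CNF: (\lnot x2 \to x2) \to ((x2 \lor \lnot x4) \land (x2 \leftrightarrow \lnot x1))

\lnot x2 \lor \lnot x1

(\lnot x2 \to x2) \to ((x2 \lor \lnot x4) \land (x2 \leftrightarrow \lnot x1))
⇔ \lnot (\lnot x2 \to x2) \lor ((x2 \lor \lnot x4) \land (x2 \leftrightarrow \lnot x1))   [eliminate \to]
⇔ \lnot (\lnot \lnot x2 \lor x2) \lor ((x2 \lor \lnot x4) \land (x2 \leftrightarrow \lnot x1))   [eliminate \to]
⇔ \lnot (\lnot \lnot x2 \lor x2) \lor ((x2 \lor \lnot x4) \land (x2 \to \lnot x1) \land (\lnot x1 \to x2))   [eliminate \leftrightarrow]
⇔ \lnot (\lnot \lnot x2 \lor x2) \lor ((x2 \lor \lnot x4) \land (\lnot x2 \lor \lnot x1) \land (\lnot x1 \to x2))   [eliminate \to]
⇔ \lnot (\lnot \lnot x2 \lor x2) \lor ((x2 \lor \lnot x4) \land (\lnot x2 \lor \lnot x1) \land (\lnot \lnot x1 \lor x2))   [eliminate \to]
⇔ (\lnot \lnot \lnot x2 \land \lnot x2) \lor ((x2 \lor \lnot x4) \land (\lnot x2 \lor \lnot x1) \land (\lnot \lnot x1 \lor x2))   [De Morgan]
⇔ (\lnot x2 \land \lnot x2) \lor ((x2 \lor \lnot x4) \land (\lnot x2 \lor \lnot x1) \land (\lnot \lnot x1 \lor x2))   [double negation]
⇔ (\lnot x2 \land \lnot x2) \lor ((x2 \lor \lnot x4) \land (\lnot x2 \lor \lnot x1) \land (x1 \lor x2))   [double negation]
⇔ (\lnot x2 \lor x2 \lor \lnot x4) \land (\lnot x2 \lor \lnot x2 \lor \lnot x1) \land (\lnot x2 \lor x1 \lor x2) \land (\lnot x2 \lor x2 \lor \lnot x4) \land (\lnot x2 \lor \lnot x2 \lor \lnot x1) \land (\lnot x2 \lor x1 \lor x2)   [distribute \lor over \land]
⇔ \lnot x2 \lor \lnot x1   [simplify]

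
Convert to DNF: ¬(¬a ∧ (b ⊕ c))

a ∨ (¬b ∧ ¬c) ∨ (c ∧ b)

¬(¬a ∧ (b ⊕ c))
⇔ ¬(¬a ∧ ((b ∧ ¬c) ∨ (¬b ∧ c)))   [expand ⊕]
⇔ ¬¬a ∨ ¬((b ∧ ¬c) ∨ (¬b ∧ c))   [De Morgan]
⇔ a ∨ ¬((b ∧ ¬c) ∨ (¬b ∧ c))   [double negation]
⇔ a ∨ (¬(b ∧ ¬c) ∧ ¬(¬b ∧ c))   [De Morgan]
⇔ a ∨ ((¬b ∨ ¬¬c) ∧ ¬(¬b ∧ c))   [De Morgan]
⇔ a ∨ ((¬b ∨ c) ∧ ¬(¬b ∧ c))   [double negation]
⇔ a ∨ ((¬b ∨ c) ∧ (¬¬b ∨ ¬c))   [De Morgan]
⇔ a ∨ ((¬b ∨ c) ∧ (b ∨ ¬c))   [double negation]
⇔ a ∨ (¬b ∧ b) ∨ (¬b ∧ ¬c) ∨ (c ∧ b) ∨ (c ∧ ¬c)   [distribute ∧ over ∨]
⇔ a ∨ (¬b ∧ ¬c) ∨ (c ∧ b)   [simplify]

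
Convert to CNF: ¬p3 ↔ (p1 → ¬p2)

(p3 ∨ ¬p1 ∨ ¬p2) ∧ (p1 ∨ ¬p3) ∧ (p2 ∨ ¬p3)

¬p3 ↔ (p1 → ¬p2)
≡ (¬p3 → (p1 → ¬p2)) ∧ ((p1 → ¬p2) → ¬p3)   [eliminate ↔]
≡ (¬¬p3 ∨ (p1 → ¬p2)) ∧ ((p1 → ¬p2) → ¬p3)   [eliminate →]
≡ (¬¬p3 ∨ ¬p1 ∨ ¬p2) ∧ ((p1 → ¬p2) → ¬p3)   [eliminate →]
≡ (¬¬p3 ∨ ¬p1 ∨ ¬p2) ∧ (¬(p1 → ¬p2) ∨ ¬p3)   [eliminate →]
≡ (¬¬p3 ∨ ¬p1 ∨ ¬p2) ∧ (¬(¬p1 ∨ ¬p2) ∨ ¬p3)   [eliminate →]
≡ (p3 ∨ ¬p1 ∨ ¬p2) ∧ (¬(¬p1 ∨ ¬p2) ∨ ¬p3)   [double negation]
≡ (p3 ∨ ¬p1 ∨ ¬p2) ∧ ((¬¬p1 ∧ ¬¬p2) ∨ ¬p3)   [De Morgan]
≡ (p3 ∨ ¬p1 ∨ ¬p2) ∧ ((p1 ∧ ¬¬p2) ∨ ¬p3)   [double negation]
≡ (p3 ∨ ¬p1 ∨ ¬p2) ∧ ((p1 ∧ p2) ∨ ¬p3)   [double negation]
≡ (p3 ∨ ¬p1 ∨ ¬p2) ∧ (p1 ∨ ¬p3) ∧ (p2 ∨ ¬p3)   [distribute ∨ over ∧]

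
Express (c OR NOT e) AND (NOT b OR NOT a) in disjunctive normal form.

(c OR NOT e) AND (NOT b OR NOT a)
⇔ (c AND NOT b) OR (c AND NOT a) OR (NOT e AND NOT b) OR (NOT e AND NOT a)   (distribute AND over OR)

(c AND NOT b) OR (c AND NOT a) OR (NOT e AND NOT b) OR (NOT e AND NOT a)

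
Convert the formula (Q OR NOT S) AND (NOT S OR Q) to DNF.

(Q OR NOT S) AND (NOT S OR Q)
⇔ (Q AND NOT S) OR (Q AND Q) OR (NOT S AND NOT S) OR (NOT S AND Q)   (distribute AND over OR)
⇔ Q OR NOT S   (simplify)

Q OR NOT S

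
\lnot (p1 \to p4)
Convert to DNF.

\lnot (p1 \to p4)
= \lnot (\lnot p1 \lor p4)
= \lnot \lnot p1 \land \lnot p4
= p1 \land \lnot p4

p1 \land \lnot p4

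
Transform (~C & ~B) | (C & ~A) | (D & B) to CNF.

(~C & ~B) | (C & ~A) | (D & B)
⇔ (~C | C | D) & (~C | C | B) & (~C | ~A | D) & (~C | ~A | B) & (~B | C | D) & (~B | C | B) & (~B | ~A | D) & (~B | ~A | B)   — distribute | over &
⇔ (~C | ~A | D) & (~C | ~A | B) & (~B | C | D) & (~B | ~A | D)   — simplify

(~C | ~A | D) & (~C | ~A | B) & (~B | C | D) & (~B | ~A | D)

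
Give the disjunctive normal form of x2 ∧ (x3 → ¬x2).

x2 ∧ ¬x3

x2 ∧ (x3 → ¬x2)
⇔ x2 ∧ (¬x3 ∨ ¬x2)   (eliminate →)
⇔ (x2 ∧ ¬x3) ∨ (x2 ∧ ¬x2)   (distribute ∧ over ∨)
⇔ x2 ∧ ¬x3   (simplify)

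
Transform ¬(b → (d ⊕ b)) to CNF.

¬(b → (d ⊕ b))
≡ ¬(¬b ∨ (d ⊕ b))   (eliminate →)
≡ ¬(¬b ∨ ((d ∨ b) ∧ ¬(d ∧ b)))   (expand ⊕)
≡ ¬¬b ∧ ¬((d ∨ b) ∧ ¬(d ∧ b))   (De Morgan)
≡ b ∧ ¬((d ∨ b) ∧ ¬(d ∧ b))   (double negation)
≡ b ∧ (¬(d ∨ b) ∨ ¬¬(d ∧ b))   (De Morgan)
≡ b ∧ ((¬d ∧ ¬b) ∨ ¬¬(d ∧ b))   (De Morgan)
≡ b ∧ ((¬d ∧ ¬b) ∨ (d ∧ b))   (double negation)
≡ b ∧ (¬d ∨ d) ∧ (¬d ∨ b) ∧ (¬b ∨ d) ∧ (¬b ∨ b)   (distribute ∨ over ∧)
≡ b ∧ (¬b ∨ d)   (simplify)

b ∧ (¬b ∨ d)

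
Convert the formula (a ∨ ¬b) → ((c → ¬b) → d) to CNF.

(¬a ∨ c ∨ d) ∧ (b ∨ d)

(a ∨ ¬b) → ((c → ¬b) → d)
⇔ ¬(a ∨ ¬b) ∨ ((c → ¬b) → d)   — eliminate →
⇔ ¬(a ∨ ¬b) ∨ ¬(c → ¬b) ∨ d   — eliminate →
⇔ ¬(a ∨ ¬b) ∨ ¬(¬c ∨ ¬b) ∨ d   — eliminate →
⇔ (¬a ∧ ¬¬b) ∨ ¬(¬c ∨ ¬b) ∨ d   — De Morgan
⇔ (¬a ∧ b) ∨ ¬(¬c ∨ ¬b) ∨ d   — double negation
⇔ (¬a ∧ b) ∨ (¬¬c ∧ ¬¬b) ∨ d   — De Morgan
⇔ (¬a ∧ b) ∨ (c ∧ ¬¬b) ∨ d   — double negation
⇔ (¬a ∧ b) ∨ (c ∧ b) ∨ d   — double negation
⇔ (¬a ∨ c ∨ d) ∧ (¬a ∨ b ∨ d) ∧ (b ∨ c ∨ d) ∧ (b ∨ b ∨ d)   — distribute ∨ over ∧
⇔ (¬a ∨ c ∨ d) ∧ (b ∨ d)   — simplify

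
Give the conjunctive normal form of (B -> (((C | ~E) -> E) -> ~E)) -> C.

(B | C) & (E | C)

(B -> (((C | ~E) -> E) -> ~E)) -> C
≡ ~(B -> (((C | ~E) -> E) -> ~E)) | C
≡ ~(~B | (((C | ~E) -> E) -> ~E)) | C
≡ ~(~B | ~((C | ~E) -> E) | ~E) | C
≡ ~(~B | ~(~(C | ~E) | E) | ~E) | C
≡ (~~B & ~~(~(C | ~E) | E) & ~~E) | C
≡ (B & ~~(~(C | ~E) | E) & ~~E) | C
≡ (B & (~(C | ~E) | E) & ~~E) | C
≡ (B & ((~C & ~~E) | E) & ~~E) | C
≡ (B & ((~C & E) | E) & ~~E) | C
≡ (B & ((~C & E) | E) & E) | C
≡ (B | C) & (~C | E | C) & (E | E | C) & (E | C)
≡ (B | C) & (E | C)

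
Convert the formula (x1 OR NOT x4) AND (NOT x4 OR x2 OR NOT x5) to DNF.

(x1 OR NOT x4) AND (NOT x4 OR x2 OR NOT x5)
≡ (x1 AND NOT x4) OR (x1 AND x2) OR (x1 AND NOT x5) OR (NOT x4 AND NOT x4) OR (NOT x4 AND x2) OR (NOT x4 AND NOT x5)   — distribute AND over OR
≡ (x1 AND x2) OR (x1 AND NOT x5) OR NOT x4   — simplify

(x1 AND x2) OR (x1 AND NOT x5) OR NOT x4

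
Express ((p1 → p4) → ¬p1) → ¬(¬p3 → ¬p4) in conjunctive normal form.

((p1 → p4) → ¬p1) → ¬(¬p3 → ¬p4)
≡ ¬((p1 → p4) → ¬p1) ∨ ¬(¬p3 → ¬p4)   (eliminate →)
≡ ¬(¬(p1 → p4) ∨ ¬p1) ∨ ¬(¬p3 → ¬p4)   (eliminate →)
≡ ¬(¬(¬p1 ∨ p4) ∨ ¬p1) ∨ ¬(¬p3 → ¬p4)   (eliminate →)
≡ ¬(¬(¬p1 ∨ p4) ∨ ¬p1) ∨ ¬(¬¬p3 ∨ ¬p4)   (eliminate →)
≡ (¬¬(¬p1 ∨ p4) ∧ ¬¬p1) ∨ ¬(¬¬p3 ∨ ¬p4)   (De Morgan)
≡ ((¬p1 ∨ p4) ∧ ¬¬p1) ∨ ¬(¬¬p3 ∨ ¬p4)   (double negation)
≡ ((¬p1 ∨ p4) ∧ p1) ∨ ¬(¬¬p3 ∨ ¬p4)   (double negation)
≡ ((¬p1 ∨ p4) ∧ p1) ∨ (¬¬¬p3 ∧ ¬¬p4)   (De Morgan)
≡ ((¬p1 ∨ p4) ∧ p1) ∨ (¬p3 ∧ ¬¬p4)   (double negation)
≡ ((¬p1 ∨ p4) ∧ p1) ∨ (¬p3 ∧ p4)   (double negation)
≡ (¬p1 ∨ p4 ∨ ¬p3) ∧ (¬p1 ∨ p4 ∨ p4) ∧ (p1 ∨ ¬p3) ∧ (p1 ∨ p4)   (distribute ∨ over ∧)
≡ (¬p1 ∨ p4) ∧ (p1 ∨ ¬p3) ∧ (p1 ∨ p4)   (simplify)

(¬p1 ∨ p4) ∧ (p1 ∨ ¬p3) ∧ (p1 ∨ p4)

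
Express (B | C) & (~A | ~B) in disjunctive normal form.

(B & ~A) | (C & ~A) | (C & ~B)

(B | C) & (~A | ~B)
= (B & ~A) | (B & ~B) | (C & ~A) | (C & ~B)   [distribute & over |]
= (B & ~A) | (C & ~A) | (C & ~B)   [simplify]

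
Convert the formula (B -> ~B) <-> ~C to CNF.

(B | ~C) & (C | ~B)

(B -> ~B) <-> ~C
≡ ((B -> ~B) -> ~C) & (~C -> (B -> ~B))
≡ (~(B -> ~B) | ~C) & (~C -> (B -> ~B))
≡ (~(~B | ~B) | ~C) & (~C -> (B -> ~B))
≡ (~(~B | ~B) | ~C) & (~~C | (B -> ~B))
≡ (~(~B | ~B) | ~C) & (~~C | ~B | ~B)
≡ ((~~B & ~~B) | ~C) & (~~C | ~B | ~B)
≡ ((B & ~~B) | ~C) & (~~C | ~B | ~B)
≡ ((B & B) | ~C) & (~~C | ~B | ~B)
≡ ((B & B) | ~C) & (C | ~B | ~B)
≡ (B | ~C) & (B | ~C) & (C | ~B | ~B)
≡ (B | ~C) & (C | ~B)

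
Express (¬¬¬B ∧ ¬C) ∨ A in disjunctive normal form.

(¬B ∧ ¬C) ∨ A

(¬¬¬B ∧ ¬C) ∨ A
= (¬B ∧ ¬C) ∨ A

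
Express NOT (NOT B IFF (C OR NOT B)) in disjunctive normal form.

C AND B

NOT (NOT B IFF (C OR NOT B))
⇔ NOT ((NOT B IMPLIES (C OR NOT B)) AND ((C OR NOT B) IMPLIES NOT B))   [eliminate IFF]
⇔ NOT ((NOT NOT B OR C OR NOT B) AND ((C OR NOT B) IMPLIES NOT B))   [eliminate IMPLIES]
⇔ NOT ((NOT NOT B OR C OR NOT B) AND (NOT (C OR NOT B) OR NOT B))   [eliminate IMPLIES]
⇔ NOT (NOT NOT B OR C OR NOT B) OR NOT (NOT (C OR NOT B) OR NOT B)   [De Morgan]
⇔ (NOT NOT NOT B AND NOT C AND NOT NOT B) OR NOT (NOT (C OR NOT B) OR NOT B)   [De Morgan]
⇔ (NOT B AND NOT C AND NOT NOT B) OR NOT (NOT (C OR NOT B) OR NOT B)   [double negation]
⇔ (NOT B AND NOT C AND B) OR NOT (NOT (C OR NOT B) OR NOT B)   [double negation]
⇔ (NOT B AND NOT C AND B) OR (NOT NOT (C OR NOT B) AND NOT NOT B)   [De Morgan]
⇔ (NOT B AND NOT C AND B) OR ((C OR NOT B) AND NOT NOT B)   [double negation]
⇔ (NOT B AND NOT C AND B) OR ((C OR NOT B) AND B)   [double negation]
⇔ (NOT B AND NOT C AND B) OR (C AND B) OR (NOT B AND B)   [distribute AND over OR]
⇔ C AND B   [simplify]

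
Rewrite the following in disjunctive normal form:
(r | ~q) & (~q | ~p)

(r | ~q) & (~q | ~p)
≡ (r & ~q) | (r & ~p) | (~q & ~q) | (~q & ~p)   (distribute & over |)
≡ (r & ~p) | ~q   (simplify)

(r & ~p) | ~q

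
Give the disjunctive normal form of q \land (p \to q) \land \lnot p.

q \land (p \to q) \land \lnot p
≡ q \land (\lnot p \lor q) \land \lnot p   [eliminate \to]
≡ (q \land \lnot p \land \lnot p) \lor (q \land q \land \lnot p)   [distribute \land over \lor]
≡ q \land \lnot p   [simplify]

q \land \lnot p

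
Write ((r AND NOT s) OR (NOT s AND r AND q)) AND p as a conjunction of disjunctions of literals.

((r AND NOT s) OR (NOT s AND r AND q)) AND p
≡ (r OR NOT s) AND (r OR r) AND (r OR q) AND (NOT s OR NOT s) AND (NOT s OR r) AND (NOT s OR q) AND p   [distribute OR over AND]
≡ r AND NOT s AND p   [simplify]

r AND NOT s AND p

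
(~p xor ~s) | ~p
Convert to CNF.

(~p xor ~s) | ~p
⇔ ((~p | ~s) & ~(~p & ~s)) | ~p   (expand xor)
⇔ ((~p | ~s) & (~~p | ~~s)) | ~p   (De Morgan)
⇔ ((~p | ~s) & (p | ~~s)) | ~p   (double negation)
⇔ ((~p | ~s) & (p | s)) | ~p   (double negation)
⇔ (~p | ~s | ~p) & (p | s | ~p)   (distribute | over &)
⇔ ~p | ~s   (simplify)

~p | ~s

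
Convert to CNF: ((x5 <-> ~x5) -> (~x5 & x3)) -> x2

((x5 <-> ~x5) -> (~x5 & x3)) -> x2
≡ ~((x5 <-> ~x5) -> (~x5 & x3)) | x2   [eliminate ->]
≡ ~(~(x5 <-> ~x5) | (~x5 & x3)) | x2   [eliminate ->]
≡ ~(~((x5 -> ~x5) & (~x5 -> x5)) | (~x5 & x3)) | x2   [eliminate <->]
≡ ~(~((~x5 | ~x5) & (~x5 -> x5)) | (~x5 & x3)) | x2   [eliminate ->]
≡ ~(~((~x5 | ~x5) & (~~x5 | x5)) | (~x5 & x3)) | x2   [eliminate ->]
≡ (~~((~x5 | ~x5) & (~~x5 | x5)) & ~(~x5 & x3)) | x2   [De Morgan]
≡ ((~x5 | ~x5) & (~~x5 | x5) & ~(~x5 & x3)) | x2   [double negation]
≡ ((~x5 | ~x5) & (x5 | x5) & ~(~x5 & x3)) | x2   [double negation]
≡ ((~x5 | ~x5) & (x5 | x5) & (~~x5 | ~x3)) | x2   [De Morgan]
≡ ((~x5 | ~x5) & (x5 | x5) & (x5 | ~x3)) | x2   [double negation]
≡ (~x5 | ~x5 | x2) & (x5 | x5 | x2) & (x5 | ~x3 | x2)   [distribute | over &]
≡ (~x5 | x2) & (x5 | x2)   [simplify]

(~x5 | x2) & (x5 | x2)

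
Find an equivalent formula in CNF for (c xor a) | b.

(c | a | b) & (~c | ~a | b)

(c xor a) | b
≡ ((c | a) & ~(c & a)) | b   — expand xor
≡ ((c | a) & (~c | ~a)) | b   — De Morgan
≡ (c | a | b) & (~c | ~a | b)   — distribute | over &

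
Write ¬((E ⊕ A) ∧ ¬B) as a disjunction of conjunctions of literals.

(¬E ∧ ¬A) ∨ (A ∧ E) ∨ B

¬((E ⊕ A) ∧ ¬B)
⇔ ¬(((E ∧ ¬A) ∨ (¬E ∧ A)) ∧ ¬B)   [expand ⊕]
⇔ ¬((E ∧ ¬A) ∨ (¬E ∧ A)) ∨ ¬¬B   [De Morgan]
⇔ (¬(E ∧ ¬A) ∧ ¬(¬E ∧ A)) ∨ ¬¬B   [De Morgan]
⇔ ((¬E ∨ ¬¬A) ∧ ¬(¬E ∧ A)) ∨ ¬¬B   [De Morgan]
⇔ ((¬E ∨ A) ∧ ¬(¬E ∧ A)) ∨ ¬¬B   [double negation]
⇔ ((¬E ∨ A) ∧ (¬¬E ∨ ¬A)) ∨ ¬¬B   [De Morgan]
⇔ ((¬E ∨ A) ∧ (E ∨ ¬A)) ∨ ¬¬B   [double negation]
⇔ ((¬E ∨ A) ∧ (E ∨ ¬A)) ∨ B   [double negation]
⇔ (¬E ∧ E) ∨ (¬E ∧ ¬A) ∨ (A ∧ E) ∨ (A ∧ ¬A) ∨ B   [distribute ∧ over ∨]
⇔ (¬E ∧ ¬A) ∨ (A ∧ E) ∨ B   [simplify]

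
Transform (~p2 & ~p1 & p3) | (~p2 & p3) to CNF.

~p2 & p3

(~p2 & ~p1 & p3) | (~p2 & p3)
= (~p2 | ~p2) & (~p2 | p3) & (~p1 | ~p2) & (~p1 | p3) & (p3 | ~p2) & (p3 | p3)   — distribute | over &
= ~p2 & p3   — simplify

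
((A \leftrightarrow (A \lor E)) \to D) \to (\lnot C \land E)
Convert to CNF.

(\lnot E \lor A \lor \lnot C) \land (\lnot D \lor \lnot C) \land (\lnot D \lor E)

((A \leftrightarrow (A \lor E)) \to D) \to (\lnot C \land E)
≡ \lnot ((A \leftrightarrow (A \lor E)) \to D) \lor (\lnot C \land E)   (eliminate \to)
≡ \lnot (\lnot (A \leftrightarrow (A \lor E)) \lor D) \lor (\lnot C \land E)   (eliminate \to)
≡ \lnot (\lnot ((A \to (A \lor E)) \land ((A \lor E) \to A)) \lor D) \lor (\lnot C \land E)   (eliminate \leftrightarrow)
≡ \lnot (\lnot ((\lnot A \lor A \lor E) \land ((A \lor E) \to A)) \lor D) \lor (\lnot C \land E)   (eliminate \to)
≡ \lnot (\lnot ((\lnot A \lor A \lor E) \land (\lnot (A \lor E) \lor A)) \lor D) \lor (\lnot C \land E)   (eliminate \to)
≡ (\lnot \lnot ((\lnot A \lor A \lor E) \land (\lnot (A \lor E) \lor A)) \land \lnot D) \lor (\lnot C \land E)   (De Morgan)
≡ ((\lnot A \lor A \lor E) \land (\lnot (A \lor E) \lor A) \land \lnot D) \lor (\lnot C \land E)   (double negation)
≡ ((\lnot A \lor A \lor E) \land ((\lnot A \land \lnot E) \lor A) \land \lnot D) \lor (\lnot C \land E)   (De Morgan)
≡ (\lnot A \lor A \lor E \lor \lnot C) \land (\lnot A \lor A \lor E \lor E) \land (\lnot A \lor A \lor \lnot C) \land (\lnot A \lor A \lor E) \land (\lnot E \lor A \lor \lnot C) \land (\lnot E \lor A \lor E) \land (\lnot D \lor \lnot C) \land (\lnot D \lor E)   (distribute \lor over \land)
≡ (\lnot E \lor A \lor \lnot C) \land (\lnot D \lor \lnot C) \land (\lnot D \lor E)   (simplify)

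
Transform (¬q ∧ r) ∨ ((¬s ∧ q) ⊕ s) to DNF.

(¬q ∧ r) ∨ (¬s ∧ q) ∨ s

(¬q ∧ r) ∨ ((¬s ∧ q) ⊕ s)
≡ (¬q ∧ r) ∨ (¬s ∧ q ∧ ¬s) ∨ (¬(¬s ∧ q) ∧ s)
≡ (¬q ∧ r) ∨ (¬s ∧ q ∧ ¬s) ∨ ((¬¬s ∨ ¬q) ∧ s)
≡ (¬q ∧ r) ∨ (¬s ∧ q ∧ ¬s) ∨ ((s ∨ ¬q) ∧ s)
≡ (¬q ∧ r) ∨ (¬s ∧ q ∧ ¬s) ∨ (s ∧ s) ∨ (¬q ∧ s)
≡ (¬q ∧ r) ∨ (¬s ∧ q) ∨ s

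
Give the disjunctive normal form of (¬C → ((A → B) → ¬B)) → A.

(¬C → ((A → B) → ¬B)) → A
≡ ¬(¬C → ((A → B) → ¬B)) ∨ A   (eliminate →)
≡ ¬(¬¬C ∨ ((A → B) → ¬B)) ∨ A   (eliminate →)
≡ ¬(¬¬C ∨ ¬(A → B) ∨ ¬B) ∨ A   (eliminate →)
≡ ¬(¬¬C ∨ ¬(¬A ∨ B) ∨ ¬B) ∨ A   (eliminate →)
≡ (¬¬¬C ∧ ¬¬(¬A ∨ B) ∧ ¬¬B) ∨ A   (De Morgan)
≡ (¬C ∧ ¬¬(¬A ∨ B) ∧ ¬¬B) ∨ A   (double negation)
≡ (¬C ∧ (¬A ∨ B) ∧ ¬¬B) ∨ A   (double negation)
≡ (¬C ∧ (¬A ∨ B) ∧ B) ∨ A   (double negation)
≡ (¬C ∧ ¬A ∧ B) ∨ (¬C ∧ B ∧ B) ∨ A   (distribute ∧ over ∨)
≡ (¬C ∧ B) ∨ A   (simplify)

(¬C ∧ B) ∨ A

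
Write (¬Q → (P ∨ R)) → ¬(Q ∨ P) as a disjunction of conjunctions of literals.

¬Q ∧ ¬P

(¬Q → (P ∨ R)) → ¬(Q ∨ P)
≡ ¬(¬Q → (P ∨ R)) ∨ ¬(Q ∨ P)   — eliminate →
≡ ¬(¬¬Q ∨ P ∨ R) ∨ ¬(Q ∨ P)   — eliminate →
≡ (¬¬¬Q ∧ ¬P ∧ ¬R) ∨ ¬(Q ∨ P)   — De Morgan
≡ (¬Q ∧ ¬P ∧ ¬R) ∨ ¬(Q ∨ P)   — double negation
≡ (¬Q ∧ ¬P ∧ ¬R) ∨ (¬Q ∧ ¬P)   — De Morgan
≡ ¬Q ∧ ¬P   — simplify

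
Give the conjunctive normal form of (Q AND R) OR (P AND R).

(Q AND R) OR (P AND R)
≡ (Q OR P) AND (Q OR R) AND (R OR P) AND (R OR R)   — distribute OR over AND
≡ (Q OR P) AND R   — simplify

(Q OR P) AND R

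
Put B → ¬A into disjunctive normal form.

B → ¬A
≡ ¬B ∨ ¬A   — eliminate →

¬B ∨ ¬A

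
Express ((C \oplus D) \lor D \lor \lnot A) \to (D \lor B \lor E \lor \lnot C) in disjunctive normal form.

D \lor B \lor E \lor \lnot C

((C \oplus D) \lor D \lor \lnot A) \to (D \lor B \lor E \lor \lnot C)
≡ \lnot ((C \oplus D) \lor D \lor \lnot A) \lor D \lor B \lor E \lor \lnot C   [eliminate \to]
≡ \lnot ((C \land \lnot D) \lor (\lnot C \land D) \lor D \lor \lnot A) \lor D \lor B \lor E \lor \lnot C   [expand \oplus]
≡ (\lnot (C \land \lnot D) \land \lnot (\lnot C \land D) \land \lnot D \land \lnot \lnot A) \lor D \lor B \lor E \lor \lnot C   [De Morgan]
≡ ((\lnot C \lor \lnot \lnot D) \land \lnot (\lnot C \land D) \land \lnot D \land \lnot \lnot A) \lor D \lor B \lor E \lor \lnot C   [De Morgan]
≡ ((\lnot C \lor D) \land \lnot (\lnot C \land D) \land \lnot D \land \lnot \lnot A) \lor D \lor B \lor E \lor \lnot C   [double negation]
≡ ((\lnot C \lor D) \land (\lnot \lnot C \lor \lnot D) \land \lnot D \land \lnot \lnot A) \lor D \lor B \lor E \lor \lnot C   [De Morgan]
≡ ((\lnot C \lor D) \land (C \lor \lnot D) \land \lnot D \land \lnot \lnot A) \lor D \lor B \lor E \lor \lnot C   [double negation]
≡ ((\lnot C \lor D) \land (C \lor \lnot D) \land \lnot D \land A) \lor D \lor B \lor E \lor \lnot C   [double negation]
≡ (\lnot C \land C \land \lnot D \land A) \lor (\lnot C \land \lnot D \land \lnot D \land A) \lor (D \land C \land \lnot D \land A) \lor (D \land \lnot D \land \lnot D \land A) \lor D \lor B \lor E \lor \lnot C   [distribute \land over \lor]
≡ D \lor B \lor E \lor \lnot C   [simplify]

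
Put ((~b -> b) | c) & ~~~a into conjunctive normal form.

((~b -> b) | c) & ~~~a
≡ (~~b | b | c) & ~~~a   (eliminate ->)
≡ (b | b | c) & ~~~a   (double negation)
≡ (b | b | c) & ~a   (double negation)
≡ (b | c) & ~a   (simplify)

(b | c) & ~a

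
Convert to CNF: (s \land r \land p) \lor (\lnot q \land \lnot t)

(s \lor \lnot q) \land (s \lor \lnot t) \land (r \lor \lnot q) \land (r \lor \lnot t) \land (p \lor \lnot q) \land (p \lor \lnot t)

(s \land r \land p) \lor (\lnot q \land \lnot t)
≡ (s \lor \lnot q) \land (s \lor \lnot t) \land (r \lor \lnot q) \land (r \lor \lnot t) \land (p \lor \lnot q) \land (p \lor \lnot t)   [distribute \lor over \land]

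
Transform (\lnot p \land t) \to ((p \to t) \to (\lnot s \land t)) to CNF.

(\lnot p \land t) \to ((p \to t) \to (\lnot s \land t))
⇔ \lnot (\lnot p \land t) \lor ((p \to t) \to (\lnot s \land t))   (eliminate \to)
⇔ \lnot (\lnot p \land t) \lor \lnot (p \to t) \lor (\lnot s \land t)   (eliminate \to)
⇔ \lnot (\lnot p \land t) \lor \lnot (\lnot p \lor t) \lor (\lnot s \land t)   (eliminate \to)
⇔ \lnot \lnot p \lor \lnot t \lor \lnot (\lnot p \lor t) \lor (\lnot s \land t)   (De Morgan)
⇔ p \lor \lnot t \lor \lnot (\lnot p \lor t) \lor (\lnot s \land t)   (double negation)
⇔ p \lor \lnot t \lor (\lnot \lnot p \land \lnot t) \lor (\lnot s \land t)   (De Morgan)
⇔ p \lor \lnot t \lor (p \land \lnot t) \lor (\lnot s \land t)   (double negation)
⇔ (p \lor \lnot t \lor p \lor \lnot s) \land (p \lor \lnot t \lor p \lor t) \land (p \lor \lnot t \lor \lnot t \lor \lnot s) \land (p \lor \lnot t \lor \lnot t \lor t)   (distribute \lor over \land)
⇔ p \lor \lnot t \lor \lnot s   (simplify)

p \lor \lnot t \lor \lnot s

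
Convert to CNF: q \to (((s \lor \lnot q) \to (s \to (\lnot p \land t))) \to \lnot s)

\lnot q \lor p \lor \lnot t \lor \lnot s

q \to (((s \lor \lnot q) \to (s \to (\lnot p \land t))) \to \lnot s)
≡ \lnot q \lor (((s \lor \lnot q) \to (s \to (\lnot p \land t))) \to \lnot s)   [eliminate \to]
≡ \lnot q \lor \lnot ((s \lor \lnot q) \to (s \to (\lnot p \land t))) \lor \lnot s   [eliminate \to]
≡ \lnot q \lor \lnot (\lnot (s \lor \lnot q) \lor (s \to (\lnot p \land t))) \lor \lnot s   [eliminate \to]
≡ \lnot q \lor \lnot (\lnot (s \lor \lnot q) \lor \lnot s \lor (\lnot p \land t)) \lor \lnot s   [eliminate \to]
≡ \lnot q \lor (\lnot \lnot (s \lor \lnot q) \land \lnot \lnot s \land \lnot (\lnot p \land t)) \lor \lnot s   [De Morgan]
≡ \lnot q \lor ((s \lor \lnot q) \land \lnot \lnot s \land \lnot (\lnot p \land t)) \lor \lnot s   [double negation]
≡ \lnot q \lor ((s \lor \lnot q) \land s \land \lnot (\lnot p \land t)) \lor \lnot s   [double negation]
≡ \lnot q \lor ((s \lor \lnot q) \land s \land (\lnot \lnot p \lor \lnot t)) \lor \lnot s   [De Morgan]
≡ \lnot q \lor ((s \lor \lnot q) \land s \land (p \lor \lnot t)) \lor \lnot s   [double negation]
≡ (\lnot q \lor s \lor \lnot q \lor \lnot s) \land (\lnot q \lor s \lor \lnot s) \land (\lnot q \lor p \lor \lnot t \lor \lnot s)   [distribute \lor over \land]
≡ \lnot q \lor p \lor \lnot t \lor \lnot s   [simplify]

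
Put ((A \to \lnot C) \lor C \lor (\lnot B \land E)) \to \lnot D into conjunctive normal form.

(A \lor \lnot D) \land (C \lor \lnot D) \land (\lnot C \lor \lnot D) \land (B \lor \lnot E \lor \lnot D)

((A \to \lnot C) \lor C \lor (\lnot B \land E)) \to \lnot D
⇔ \lnot ((A \to \lnot C) \lor C \lor (\lnot B \land E)) \lor \lnot D   [eliminate \to]
⇔ \lnot (\lnot A \lor \lnot C \lor C \lor (\lnot B \land E)) \lor \lnot D   [eliminate \to]
⇔ (\lnot \lnot A \land \lnot \lnot C \land \lnot C \land \lnot (\lnot B \land E)) \lor \lnot D   [De Morgan]
⇔ (A \land \lnot \lnot C \land \lnot C \land \lnot (\lnot B \land E)) \lor \lnot D   [double negation]
⇔ (A \land C \land \lnot C \land \lnot (\lnot B \land E)) \lor \lnot D   [double negation]
⇔ (A \land C \land \lnot C \land (\lnot \lnot B \lor \lnot E)) \lor \lnot D   [De Morgan]
⇔ (A \land C \land \lnot C \land (B \lor \lnot E)) \lor \lnot D   [double negation]
⇔ (A \lor \lnot D) \land (C \lor \lnot D) \land (\lnot C \lor \lnot D) \land (B \lor \lnot E \lor \lnot D)   [distribute \lor over \land]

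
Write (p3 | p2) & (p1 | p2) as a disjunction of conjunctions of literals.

(p3 & p1) | p2

(p3 | p2) & (p1 | p2)
= (p3 & p1) | (p3 & p2) | (p2 & p1) | (p2 & p2)   [distribute & over |]
= (p3 & p1) | p2   [simplify]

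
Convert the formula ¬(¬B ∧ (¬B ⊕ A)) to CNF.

B ∨ A

¬(¬B ∧ (¬B ⊕ A))
= ¬(¬B ∧ (¬B ∨ A) ∧ ¬(¬B ∧ A))   [expand ⊕]
= ¬¬B ∨ ¬(¬B ∨ A) ∨ ¬¬(¬B ∧ A)   [De Morgan]
= B ∨ ¬(¬B ∨ A) ∨ ¬¬(¬B ∧ A)   [double negation]
= B ∨ (¬¬B ∧ ¬A) ∨ ¬¬(¬B ∧ A)   [De Morgan]
= B ∨ (B ∧ ¬A) ∨ ¬¬(¬B ∧ A)   [double negation]
= B ∨ (B ∧ ¬A) ∨ (¬B ∧ A)   [double negation]
= (B ∨ B ∨ ¬B) ∧ (B ∨ B ∨ A) ∧ (B ∨ ¬A ∨ ¬B) ∧ (B ∨ ¬A ∨ A)   [distribute ∨ over ∧]
= B ∨ A   [simplify]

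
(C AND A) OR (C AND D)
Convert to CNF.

C AND (A OR D)

(C AND A) OR (C AND D)
≡ (C OR C) AND (C OR D) AND (A OR C) AND (A OR D)   — distribute OR over AND
≡ C AND (A OR D)   — simplify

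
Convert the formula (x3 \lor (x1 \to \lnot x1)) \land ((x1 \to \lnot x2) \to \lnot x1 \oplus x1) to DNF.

x3 \land x1 \lor \lnot x1

(x3 \lor (x1 \to \lnot x1)) \land ((x1 \to \lnot x2) \to \lnot x1 \oplus x1)
= (x3 \lor \lnot x1 \lor \lnot x1) \land ((x1 \to \lnot x2) \to \lnot x1 \oplus x1)   [eliminate \to]
= (x3 \lor \lnot x1 \lor \lnot x1) \land (\lnot (x1 \to \lnot x2) \lor (\lnot x1 \oplus x1))   [eliminate \to]
= (x3 \lor \lnot x1 \lor \lnot x1) \land (\lnot (\lnot x1 \lor \lnot x2) \lor (\lnot x1 \oplus x1))   [eliminate \to]
= (x3 \lor \lnot x1 \lor \lnot x1) \land (\lnot (\lnot x1 \lor \lnot x2) \lor \lnot x1 \land \lnot x1 \lor \lnot \lnot x1 \land x1)   [expand \oplus]
= (x3 \lor \lnot x1 \lor \lnot x1) \land (\lnot \lnot x1 \land \lnot \lnot x2 \lor \lnot x1 \land \lnot x1 \lor \lnot \lnot x1 \land x1)   [De Morgan]
= (x3 \lor \lnot x1 \lor \lnot x1) \land (x1 \land \lnot \lnot x2 \lor \lnot x1 \land \lnot x1 \lor \lnot \lnot x1 \land x1)   [double negation]
= (x3 \lor \lnot x1 \lor \lnot x1) \land (x1 \land x2 \lor \lnot x1 \land \lnot x1 \lor \lnot \lnot x1 \land x1)   [double negation]
= (x3 \lor \lnot x1 \lor \lnot x1) \land (x1 \land x2 \lor \lnot x1 \land \lnot x1 \lor x1 \land x1)   [double negation]
= x3 \land x1 \land x2 \lor x3 \land \lnot x1 \land \lnot x1 \lor x3 \land x1 \land x1 \lor \lnot x1 \land x1 \land x2 \lor \lnot x1 \land \lnot x1 \land \lnot x1 \lor \lnot x1 \land x1 \land x1 \lor \lnot x1 \land x1 \land x2 \lor \lnot x1 \land \lnot x1 \land \lnot x1 \lor \lnot x1 \land x1 \land x1   [distribute \land over \lor]
= x3 \land x1 \lor \lnot x1   [simplify]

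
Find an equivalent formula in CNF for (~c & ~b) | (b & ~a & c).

(~c & ~b) | (b & ~a & c)
≡ (~c | b) & (~c | ~a) & (~c | c) & (~b | b) & (~b | ~a) & (~b | c)
≡ (~c | b) & (~c | ~a) & (~b | ~a) & (~b | c)

(~c | b) & (~c | ~a) & (~b | ~a) & (~b | c)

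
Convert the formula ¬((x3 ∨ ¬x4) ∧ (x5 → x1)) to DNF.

(¬x3 ∧ x4) ∨ (x5 ∧ ¬x1)

¬((x3 ∨ ¬x4) ∧ (x5 → x1))
≡ ¬((x3 ∨ ¬x4) ∧ (¬x5 ∨ x1))   — eliminate →
≡ ¬(x3 ∨ ¬x4) ∨ ¬(¬x5 ∨ x1)   — De Morgan
≡ (¬x3 ∧ ¬¬x4) ∨ ¬(¬x5 ∨ x1)   — De Morgan
≡ (¬x3 ∧ x4) ∨ ¬(¬x5 ∨ x1)   — double negation
≡ (¬x3 ∧ x4) ∨ (¬¬x5 ∧ ¬x1)   — De Morgan
≡ (¬x3 ∧ x4) ∨ (x5 ∧ ¬x1)   — double negation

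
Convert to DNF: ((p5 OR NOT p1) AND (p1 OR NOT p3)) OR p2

((p5 OR NOT p1) AND (p1 OR NOT p3)) OR p2
= (p5 AND p1) OR (p5 AND NOT p3) OR (NOT p1 AND p1) OR (NOT p1 AND NOT p3) OR p2   [distribute AND over OR]
= (p5 AND p1) OR (p5 AND NOT p3) OR (NOT p1 AND NOT p3) OR p2   [simplify]

(p5 AND p1) OR (p5 AND NOT p3) OR (NOT p1 AND NOT p3) OR p2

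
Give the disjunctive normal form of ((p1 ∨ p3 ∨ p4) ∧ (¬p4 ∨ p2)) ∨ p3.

((p1 ∨ p3 ∨ p4) ∧ (¬p4 ∨ p2)) ∨ p3
≡ (p1 ∧ ¬p4) ∨ (p1 ∧ p2) ∨ (p3 ∧ ¬p4) ∨ (p3 ∧ p2) ∨ (p4 ∧ ¬p4) ∨ (p4 ∧ p2) ∨ p3   [distribute ∧ over ∨]
≡ (p1 ∧ ¬p4) ∨ (p1 ∧ p2) ∨ (p4 ∧ p2) ∨ p3   [simplify]

(p1 ∧ ¬p4) ∨ (p1 ∧ p2) ∨ (p4 ∧ p2) ∨ p3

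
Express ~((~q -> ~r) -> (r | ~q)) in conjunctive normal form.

~((~q -> ~r) -> (r | ~q))
= ~(~(~q -> ~r) | r | ~q)
= ~(~(~~q | ~r) | r | ~q)
= ~~(~~q | ~r) & ~r & ~~q
= (~~q | ~r) & ~r & ~~q
= (q | ~r) & ~r & ~~q
= (q | ~r) & ~r & q
= ~r & q

~r & q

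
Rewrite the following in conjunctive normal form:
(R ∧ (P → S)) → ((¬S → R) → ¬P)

(R ∧ (P → S)) → ((¬S → R) → ¬P)
⇔ ¬(R ∧ (P → S)) ∨ ((¬S → R) → ¬P)   [eliminate →]
⇔ ¬(R ∧ (¬P ∨ S)) ∨ ((¬S → R) → ¬P)   [eliminate →]
⇔ ¬(R ∧ (¬P ∨ S)) ∨ ¬(¬S → R) ∨ ¬P   [eliminate →]
⇔ ¬(R ∧ (¬P ∨ S)) ∨ ¬(¬¬S ∨ R) ∨ ¬P   [eliminate →]
⇔ ¬R ∨ ¬(¬P ∨ S) ∨ ¬(¬¬S ∨ R) ∨ ¬P   [De Morgan]
⇔ ¬R ∨ (¬¬P ∧ ¬S) ∨ ¬(¬¬S ∨ R) ∨ ¬P   [De Morgan]
⇔ ¬R ∨ (P ∧ ¬S) ∨ ¬(¬¬S ∨ R) ∨ ¬P   [double negation]
⇔ ¬R ∨ (P ∧ ¬S) ∨ (¬¬¬S ∧ ¬R) ∨ ¬P   [De Morgan]
⇔ ¬R ∨ (P ∧ ¬S) ∨ (¬S ∧ ¬R) ∨ ¬P   [double negation]
⇔ (¬R ∨ P ∨ ¬S ∨ ¬P) ∧ (¬R ∨ P ∨ ¬R ∨ ¬P) ∧ (¬R ∨ ¬S ∨ ¬S ∨ ¬P) ∧ (¬R ∨ ¬S ∨ ¬R ∨ ¬P)   [distribute ∨ over ∧]
⇔ ¬R ∨ ¬S ∨ ¬P   [simplify]

¬R ∨ ¬S ∨ ¬P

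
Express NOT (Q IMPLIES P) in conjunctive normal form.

Q AND NOT P

NOT (Q IMPLIES P)
⇔ NOT (NOT Q OR P)   (eliminate IMPLIES)
⇔ NOT NOT Q AND NOT P   (De Morgan)
⇔ Q AND NOT P   (double negation)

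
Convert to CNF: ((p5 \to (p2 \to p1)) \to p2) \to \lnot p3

\lnot p2 \lor \lnot p3

((p5 \to (p2 \to p1)) \to p2) \to \lnot p3
≡ \lnot ((p5 \to (p2 \to p1)) \to p2) \lor \lnot p3   [eliminate \to]
≡ \lnot (\lnot (p5 \to (p2 \to p1)) \lor p2) \lor \lnot p3   [eliminate \to]
≡ \lnot (\lnot (\lnot p5 \lor (p2 \to p1)) \lor p2) \lor \lnot p3   [eliminate \to]
≡ \lnot (\lnot (\lnot p5 \lor \lnot p2 \lor p1) \lor p2) \lor \lnot p3   [eliminate \to]
≡ (\lnot \lnot (\lnot p5 \lor \lnot p2 \lor p1) \land \lnot p2) \lor \lnot p3   [De Morgan]
≡ ((\lnot p5 \lor \lnot p2 \lor p1) \land \lnot p2) \lor \lnot p3   [double negation]
≡ (\lnot p5 \lor \lnot p2 \lor p1 \lor \lnot p3) \land (\lnot p2 \lor \lnot p3)   [distribute \lor over \land]
≡ \lnot p2 \lor \lnot p3   [simplify]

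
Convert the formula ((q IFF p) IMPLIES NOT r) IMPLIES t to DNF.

((q IFF p) IMPLIES NOT r) IMPLIES t
⇔ NOT ((q IFF p) IMPLIES NOT r) OR t   [eliminate IMPLIES]
⇔ NOT (NOT (q IFF p) OR NOT r) OR t   [eliminate IMPLIES]
⇔ NOT (NOT ((q IMPLIES p) AND (p IMPLIES q)) OR NOT r) OR t   [eliminate IFF]
⇔ NOT (NOT ((NOT q OR p) AND (p IMPLIES q)) OR NOT r) OR t   [eliminate IMPLIES]
⇔ NOT (NOT ((NOT q OR p) AND (NOT p OR q)) OR NOT r) OR t   [eliminate IMPLIES]
⇔ (NOT NOT ((NOT q OR p) AND (NOT p OR q)) AND NOT NOT r) OR t   [De Morgan]
⇔ ((NOT q OR p) AND (NOT p OR q) AND NOT NOT r) OR t   [double negation]
⇔ ((NOT q OR p) AND (NOT p OR q) AND r) OR t   [double negation]
⇔ (NOT q AND NOT p AND r) OR (NOT q AND q AND r) OR (p AND NOT p AND r) OR (p AND q AND r) OR t   [distribute AND over OR]
⇔ (NOT q AND NOT p AND r) OR (p AND q AND r) OR t   [simplify]

(NOT q AND NOT p AND r) OR (p AND q AND r) OR t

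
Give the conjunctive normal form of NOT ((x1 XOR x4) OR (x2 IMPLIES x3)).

NOT ((x1 XOR x4) OR (x2 IMPLIES x3))
⇔ NOT (((x1 OR x4) AND NOT (x1 AND x4)) OR (x2 IMPLIES x3))   [expand XOR]
⇔ NOT (((x1 OR x4) AND NOT (x1 AND x4)) OR NOT x2 OR x3)   [eliminate IMPLIES]
⇔ NOT ((x1 OR x4) AND NOT (x1 AND x4)) AND NOT NOT x2 AND NOT x3   [De Morgan]
⇔ (NOT (x1 OR x4) OR NOT NOT (x1 AND x4)) AND NOT NOT x2 AND NOT x3   [De Morgan]
⇔ ((NOT x1 AND NOT x4) OR NOT NOT (x1 AND x4)) AND NOT NOT x2 AND NOT x3   [De Morgan]
⇔ ((NOT x1 AND NOT x4) OR (x1 AND x4)) AND NOT NOT x2 AND NOT x3   [double negation]
⇔ ((NOT x1 AND NOT x4) OR (x1 AND x4)) AND x2 AND NOT x3   [double negation]
⇔ (NOT x1 OR x1) AND (NOT x1 OR x4) AND (NOT x4 OR x1) AND (NOT x4 OR x4) AND x2 AND NOT x3   [distribute OR over AND]
⇔ (NOT x1 OR x4) AND (NOT x4 OR x1) AND x2 AND NOT x3   [simplify]

(NOT x1 OR x4) AND (NOT x4 OR x1) AND x2 AND NOT x3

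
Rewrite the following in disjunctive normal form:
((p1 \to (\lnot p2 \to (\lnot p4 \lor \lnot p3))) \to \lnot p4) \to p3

((p1 \to (\lnot p2 \to (\lnot p4 \lor \lnot p3))) \to \lnot p4) \to p3
≡ \lnot ((p1 \to (\lnot p2 \to (\lnot p4 \lor \lnot p3))) \to \lnot p4) \lor p3   — eliminate \to
≡ \lnot (\lnot (p1 \to (\lnot p2 \to (\lnot p4 \lor \lnot p3))) \lor \lnot p4) \lor p3   — eliminate \to
≡ \lnot (\lnot (\lnot p1 \lor (\lnot p2 \to (\lnot p4 \lor \lnot p3))) \lor \lnot p4) \lor p3   — eliminate \to
≡ \lnot (\lnot (\lnot p1 \lor \lnot \lnot p2 \lor \lnot p4 \lor \lnot p3) \lor \lnot p4) \lor p3   — eliminate \to
≡ (\lnot \lnot (\lnot p1 \lor \lnot \lnot p2 \lor \lnot p4 \lor \lnot p3) \land \lnot \lnot p4) \lor p3   — De Morgan
≡ ((\lnot p1 \lor \lnot \lnot p2 \lor \lnot p4 \lor \lnot p3) \land \lnot \lnot p4) \lor p3   — double negation
≡ ((\lnot p1 \lor p2 \lor \lnot p4 \lor \lnot p3) \land \lnot \lnot p4) \lor p3   — double negation
≡ ((\lnot p1 \lor p2 \lor \lnot p4 \lor \lnot p3) \land p4) \lor p3   — double negation
≡ (\lnot p1 \land p4) \lor (p2 \land p4) \lor (\lnot p4 \land p4) \lor (\lnot p3 \land p4) \lor p3   — distribute \land over \lor
≡ (\lnot p1 \land p4) \lor (p2 \land p4) \lor (\lnot p3 \land p4) \lor p3   — simplify

(\lnot p1 \land p4) \lor (p2 \land p4) \lor (\lnot p3 \land p4) \lor p3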